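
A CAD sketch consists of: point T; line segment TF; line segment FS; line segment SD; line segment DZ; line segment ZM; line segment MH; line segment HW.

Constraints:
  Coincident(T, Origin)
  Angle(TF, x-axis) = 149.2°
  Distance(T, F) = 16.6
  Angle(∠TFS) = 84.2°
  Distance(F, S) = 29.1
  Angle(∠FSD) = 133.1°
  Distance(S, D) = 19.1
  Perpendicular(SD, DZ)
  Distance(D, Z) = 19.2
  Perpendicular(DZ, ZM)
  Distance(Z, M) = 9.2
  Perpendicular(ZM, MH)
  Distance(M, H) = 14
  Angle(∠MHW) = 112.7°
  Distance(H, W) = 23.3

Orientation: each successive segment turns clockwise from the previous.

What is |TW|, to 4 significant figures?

51.78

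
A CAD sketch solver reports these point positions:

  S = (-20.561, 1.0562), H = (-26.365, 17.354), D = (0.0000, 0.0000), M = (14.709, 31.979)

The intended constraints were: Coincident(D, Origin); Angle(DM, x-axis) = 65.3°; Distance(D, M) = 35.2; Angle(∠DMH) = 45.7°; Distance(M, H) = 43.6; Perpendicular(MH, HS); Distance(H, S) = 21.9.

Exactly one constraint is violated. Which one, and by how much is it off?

Distance(H, S) = 21.9 — off by 4.60.

D = (0.00, 0.00) ✓; DM at 65.30° ✓; |DM| = 35.20 ✓; ∠DMH = 45.70° ✓; |MH| = 43.60 ✓; ∠(MH, HS) = 90.00° ✓; |HS| = 17.30 ✗.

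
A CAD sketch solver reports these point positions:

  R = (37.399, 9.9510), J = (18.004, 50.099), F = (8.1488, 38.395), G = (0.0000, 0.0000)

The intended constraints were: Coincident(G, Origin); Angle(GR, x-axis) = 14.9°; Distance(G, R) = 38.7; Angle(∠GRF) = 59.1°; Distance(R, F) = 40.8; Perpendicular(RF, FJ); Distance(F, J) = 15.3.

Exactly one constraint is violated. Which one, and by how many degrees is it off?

Perpendicular(RF, FJ) — off by 4.10°.

G = (0.00, 0.00) ✓; GR at 14.90° ✓; |GR| = 38.70 ✓; ∠GRF = 59.10° ✓; |RF| = 40.80 ✓; ∠(RF, FJ) = 85.90° ✗; |FJ| = 15.30 ✓.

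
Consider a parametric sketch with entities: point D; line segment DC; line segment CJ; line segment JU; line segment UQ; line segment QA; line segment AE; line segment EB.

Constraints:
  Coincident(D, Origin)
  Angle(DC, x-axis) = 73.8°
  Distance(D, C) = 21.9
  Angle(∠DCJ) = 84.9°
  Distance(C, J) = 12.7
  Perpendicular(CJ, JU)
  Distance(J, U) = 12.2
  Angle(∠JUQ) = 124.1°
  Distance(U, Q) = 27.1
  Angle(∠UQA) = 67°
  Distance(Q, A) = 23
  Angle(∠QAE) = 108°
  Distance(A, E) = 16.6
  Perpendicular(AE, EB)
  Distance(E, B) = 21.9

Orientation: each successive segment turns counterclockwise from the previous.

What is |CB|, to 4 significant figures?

19.32

∠QAE = 108.0° gives AE at 139.8° from the x-axis; with |AE| = 16.6, E = (6.406, 24.28). AE ⟂ EB, so EB runs at -130.2°; with |EB| = 21.9, B = (-7.730, 7.557). Then |CB| = |B − C| = 19.32.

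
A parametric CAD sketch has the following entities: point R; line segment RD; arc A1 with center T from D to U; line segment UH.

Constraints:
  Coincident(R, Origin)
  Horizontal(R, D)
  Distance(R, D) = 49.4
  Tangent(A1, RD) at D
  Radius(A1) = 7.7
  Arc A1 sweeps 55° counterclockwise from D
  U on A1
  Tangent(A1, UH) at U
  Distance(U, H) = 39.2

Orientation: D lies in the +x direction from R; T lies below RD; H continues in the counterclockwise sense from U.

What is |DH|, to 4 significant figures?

45.63

R is at the origin; RD is horizontal with |RD| = 49.4 and D on the +x side, so D = (49.40, 0.000). Since A1 is tangent to RD there, TD ⟂ RD, so T = D + (0, -7.7) = (49.40, -7.700). On A1, D sits at bearing 90° from T; a 55° counterclockwise sweep puts U at bearing 145°, so U = T + 7.7·(cos 145°, sin 145°) = (43.09, -3.283). The tangent condition forces TU to be normal to UH, so UH runs along (−sin 145°, cos 145°); with |UH| = 39.2, H = (20.61, -35.39). Then |DH| = |H − D| = 45.63.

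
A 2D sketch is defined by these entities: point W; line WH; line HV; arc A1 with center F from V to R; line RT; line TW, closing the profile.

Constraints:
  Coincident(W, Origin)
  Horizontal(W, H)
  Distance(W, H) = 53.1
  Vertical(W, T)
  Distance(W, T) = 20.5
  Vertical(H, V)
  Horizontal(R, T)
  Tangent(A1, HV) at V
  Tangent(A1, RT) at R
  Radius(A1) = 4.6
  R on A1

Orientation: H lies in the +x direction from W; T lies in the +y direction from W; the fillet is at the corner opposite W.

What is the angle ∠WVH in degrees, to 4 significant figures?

73.33°

The virtual corner opposite W is at (53.10, 20.50). Since A1 is tangent to HV there, FV ⟂ HV and tangency of A1 to RT means the radius FR is perpendicular to RT, with radius 4.6, so the center F sits 4.6 in from both sides at F = (48.50, 15.90). That places the tangent points at V = (53.10, 15.90) on HV and R = (48.50, 20.50) on RT. Then cos ∠WVH = VW·VH / (|VW||VH|), giving 73.33°.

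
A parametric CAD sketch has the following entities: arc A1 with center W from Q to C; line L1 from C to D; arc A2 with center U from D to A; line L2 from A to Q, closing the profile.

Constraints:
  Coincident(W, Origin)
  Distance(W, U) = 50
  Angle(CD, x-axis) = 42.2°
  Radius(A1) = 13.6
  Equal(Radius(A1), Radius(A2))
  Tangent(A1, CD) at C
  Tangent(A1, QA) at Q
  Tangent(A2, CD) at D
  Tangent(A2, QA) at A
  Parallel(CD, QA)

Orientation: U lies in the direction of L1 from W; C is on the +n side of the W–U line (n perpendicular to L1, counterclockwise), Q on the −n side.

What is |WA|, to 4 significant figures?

51.82

The slot axis is L1's direction at 42.2°, so u = (cos 42.2°, sin 42.2°) = (0.7408, 0.6717) and n = (−sin 42.2°, cos 42.2°) = (-0.6717, 0.7408). W is at the origin and U lies 50.0 along u from W, so U = 50.0·u = (37.04, 33.59). Tangency of A1 to both parallel lines with radius 13.6 puts C and Q at W ± 13.6·n: C = (-9.135, 10.07), Q = (9.135, -10.07). Equal radii place D and A the same way about U: D = U + 13.6·n = (27.90, 43.66), A = U − 13.6·n = (46.18, 23.51). Then |WA| = |A − W| = 51.82.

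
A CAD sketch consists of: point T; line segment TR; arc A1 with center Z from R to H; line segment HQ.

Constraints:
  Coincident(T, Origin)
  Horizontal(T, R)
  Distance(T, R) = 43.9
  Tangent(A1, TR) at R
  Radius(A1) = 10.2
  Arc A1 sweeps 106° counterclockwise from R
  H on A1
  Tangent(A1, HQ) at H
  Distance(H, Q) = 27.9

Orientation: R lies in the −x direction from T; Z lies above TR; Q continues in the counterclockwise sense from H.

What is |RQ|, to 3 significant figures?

39.9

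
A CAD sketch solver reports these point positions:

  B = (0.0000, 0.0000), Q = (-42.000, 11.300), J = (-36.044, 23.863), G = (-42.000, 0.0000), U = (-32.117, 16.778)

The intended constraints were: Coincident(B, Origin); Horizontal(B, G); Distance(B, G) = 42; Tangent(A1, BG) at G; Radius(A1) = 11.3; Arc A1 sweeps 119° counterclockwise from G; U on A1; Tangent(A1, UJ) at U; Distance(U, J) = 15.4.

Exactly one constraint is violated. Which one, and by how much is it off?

Distance(U, J) = 15.4 — off by 7.30.

B = (0.00, 0.00) ✓; B.y = 0.00, G.y = 0.00 ✓; |BG| = 42.00 ✓; ∠(QG, GB) = 90.00° ✓; |QG| = 11.30 ✓; bearing(Q→U) − bearing(Q→G) = 119.0° ✓; |QU| = 11.30 ✓; ∠(QU, UJ) = 90.00° ✓; |UJ| = 8.101 ✗.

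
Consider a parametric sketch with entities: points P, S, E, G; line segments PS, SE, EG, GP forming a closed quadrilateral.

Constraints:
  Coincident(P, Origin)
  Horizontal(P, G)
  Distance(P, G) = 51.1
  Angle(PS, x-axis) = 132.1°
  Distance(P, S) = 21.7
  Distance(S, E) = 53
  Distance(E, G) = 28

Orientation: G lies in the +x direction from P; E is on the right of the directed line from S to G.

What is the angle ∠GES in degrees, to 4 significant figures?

109.2°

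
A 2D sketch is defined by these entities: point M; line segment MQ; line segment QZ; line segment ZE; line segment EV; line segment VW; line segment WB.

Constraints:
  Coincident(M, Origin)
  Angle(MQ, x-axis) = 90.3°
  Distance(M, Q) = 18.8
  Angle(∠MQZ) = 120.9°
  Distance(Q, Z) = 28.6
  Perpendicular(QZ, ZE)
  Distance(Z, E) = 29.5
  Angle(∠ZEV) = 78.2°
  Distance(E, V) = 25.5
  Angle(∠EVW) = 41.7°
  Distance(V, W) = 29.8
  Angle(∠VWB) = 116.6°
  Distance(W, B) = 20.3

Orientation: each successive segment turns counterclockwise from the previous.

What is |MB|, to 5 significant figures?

56.235

M is at the origin; MQ runs at 90.3° with length 18.8, so Q = (-0.098436, 18.800). ∠MQZ = 120.9° gives QZ at 149.40° from the x-axis; with |QZ| = 28.6, Z = (-24.716, 33.358). QZ is perpendicular to ZE, so ZE runs at -120.60°; with |ZE| = 29.5, E = (-39.732, 7.9664). ∠ZEV = 78.2° gives EV at -18.800° from the x-axis; with |EV| = 25.5, V = (-15.593, -0.25134). ∠EVW = 41.7° gives VW at 119.50° from the x-axis; with |VW| = 29.8, W = (-30.267, 25.685). ∠VWB = 116.6° gives WB at -177.10° from the x-axis; with |WB| = 20.3, B = (-50.541, 24.658). Then |MB| = |B − M| = 56.235.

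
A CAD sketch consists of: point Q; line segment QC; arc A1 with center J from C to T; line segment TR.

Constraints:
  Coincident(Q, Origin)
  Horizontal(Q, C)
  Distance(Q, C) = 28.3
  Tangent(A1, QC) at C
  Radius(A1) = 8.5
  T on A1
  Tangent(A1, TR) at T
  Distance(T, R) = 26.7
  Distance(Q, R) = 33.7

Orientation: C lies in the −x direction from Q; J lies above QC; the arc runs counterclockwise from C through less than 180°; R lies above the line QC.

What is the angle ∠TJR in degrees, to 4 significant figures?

72.34°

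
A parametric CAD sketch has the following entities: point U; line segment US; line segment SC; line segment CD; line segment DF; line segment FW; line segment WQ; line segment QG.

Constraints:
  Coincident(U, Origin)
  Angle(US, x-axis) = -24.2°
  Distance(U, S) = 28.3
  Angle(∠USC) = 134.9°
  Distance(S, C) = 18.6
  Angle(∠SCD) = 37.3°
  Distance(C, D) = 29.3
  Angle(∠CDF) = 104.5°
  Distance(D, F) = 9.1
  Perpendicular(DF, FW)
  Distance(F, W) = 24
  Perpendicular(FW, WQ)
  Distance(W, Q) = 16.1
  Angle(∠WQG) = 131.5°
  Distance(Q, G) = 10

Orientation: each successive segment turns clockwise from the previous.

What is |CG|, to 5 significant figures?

13.421

U is at the origin; US runs at -24.2° with length 28.3, so S = (25.813, -11.601). ∠USC = 134.9° gives SC at -69.300° from the x-axis; with |SC| = 18.6, C = (32.388, -29.000). ∠SCD = 37.3° gives CD at 148.00° from the x-axis; with |CD| = 29.3, D = (7.5398, -13.473). ∠CDF = 104.5° gives DF at 72.500° from the x-axis; with |DF| = 9.1, F = (10.276, -4.7946). DF is perpendicular to FW, so FW runs at -17.500°; with |FW| = 24.0, W = (33.165, -12.012). FW is perpendicular to WQ, so WQ runs at -107.50°; with |WQ| = 16.1, Q = (28.324, -27.366). ∠WQG = 131.5° gives QG at -156.00° from the x-axis; with |QG| = 10.0, G = (19.189, -31.434). Then |CG| = |G − C| = 13.421.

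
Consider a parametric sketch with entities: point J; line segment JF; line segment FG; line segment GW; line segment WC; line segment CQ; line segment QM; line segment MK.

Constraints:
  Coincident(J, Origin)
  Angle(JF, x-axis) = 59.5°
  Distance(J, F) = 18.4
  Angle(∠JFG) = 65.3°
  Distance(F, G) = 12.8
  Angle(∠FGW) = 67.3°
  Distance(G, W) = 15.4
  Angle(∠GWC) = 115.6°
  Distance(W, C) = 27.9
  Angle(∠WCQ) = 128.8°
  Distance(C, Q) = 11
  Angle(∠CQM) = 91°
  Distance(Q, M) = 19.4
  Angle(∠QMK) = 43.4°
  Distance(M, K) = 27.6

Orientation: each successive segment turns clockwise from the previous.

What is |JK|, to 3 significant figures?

24.2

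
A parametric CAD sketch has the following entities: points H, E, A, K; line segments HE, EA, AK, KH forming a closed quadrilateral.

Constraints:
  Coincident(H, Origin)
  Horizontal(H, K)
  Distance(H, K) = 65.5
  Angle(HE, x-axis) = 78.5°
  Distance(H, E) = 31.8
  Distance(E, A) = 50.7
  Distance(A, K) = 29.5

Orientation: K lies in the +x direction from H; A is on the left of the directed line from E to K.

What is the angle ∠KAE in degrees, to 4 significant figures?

110.1°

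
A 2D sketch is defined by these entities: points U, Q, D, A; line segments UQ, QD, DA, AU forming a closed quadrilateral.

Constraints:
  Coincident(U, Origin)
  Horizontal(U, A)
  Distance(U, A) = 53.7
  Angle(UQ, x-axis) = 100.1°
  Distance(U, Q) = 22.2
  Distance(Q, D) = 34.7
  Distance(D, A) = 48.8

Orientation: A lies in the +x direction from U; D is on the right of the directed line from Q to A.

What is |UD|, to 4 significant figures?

12.93

Checks: |UA| = 53.70 ✓; |UQ| = 22.20 ✓; |QD| = 34.70 ✓; |DA| = 48.80 ✓.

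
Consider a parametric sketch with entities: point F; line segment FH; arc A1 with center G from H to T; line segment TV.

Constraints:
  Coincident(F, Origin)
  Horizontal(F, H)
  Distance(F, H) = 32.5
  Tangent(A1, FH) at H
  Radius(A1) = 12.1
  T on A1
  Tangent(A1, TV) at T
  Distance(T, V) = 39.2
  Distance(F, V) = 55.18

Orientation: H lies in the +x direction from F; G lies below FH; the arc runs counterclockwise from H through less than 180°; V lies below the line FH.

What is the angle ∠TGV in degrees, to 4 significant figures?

72.85°

Checks: ∠(GH, HF) = 90.00° ✓; |GT| = 12.10 ✓; ∠(GT, TV) = 90.00° ✓; |TV| = 39.20 ✓; |FV| = 55.18 ✓.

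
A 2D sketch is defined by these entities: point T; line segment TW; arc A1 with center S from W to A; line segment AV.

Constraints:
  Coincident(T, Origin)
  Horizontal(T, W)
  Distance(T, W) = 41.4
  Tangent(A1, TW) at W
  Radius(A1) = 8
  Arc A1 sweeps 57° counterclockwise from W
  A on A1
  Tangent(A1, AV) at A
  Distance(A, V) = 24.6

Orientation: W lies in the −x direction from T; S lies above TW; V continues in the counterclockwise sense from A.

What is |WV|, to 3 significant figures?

31.5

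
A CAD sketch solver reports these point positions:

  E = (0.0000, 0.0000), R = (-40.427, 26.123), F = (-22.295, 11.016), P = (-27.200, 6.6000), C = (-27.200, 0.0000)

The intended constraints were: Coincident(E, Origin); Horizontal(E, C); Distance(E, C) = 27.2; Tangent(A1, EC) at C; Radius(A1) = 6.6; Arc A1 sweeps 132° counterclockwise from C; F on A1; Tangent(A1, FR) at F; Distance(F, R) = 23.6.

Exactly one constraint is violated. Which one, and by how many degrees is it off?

Tangent(A1, FR) at F — off by 8.20°.

E = (0.00, 0.00) ✓; E.y = 0.00, C.y = 0.00 ✓; |EC| = 27.20 ✓; ∠(PC, CE) = 90.00° ✓; |PC| = 6.600 ✓; bearing(P→F) − bearing(P→C) = 132.0° ✓; |PF| = 6.600 ✓; ∠(PF, FR) = 81.80° ✗; |FR| = 23.60 ✓.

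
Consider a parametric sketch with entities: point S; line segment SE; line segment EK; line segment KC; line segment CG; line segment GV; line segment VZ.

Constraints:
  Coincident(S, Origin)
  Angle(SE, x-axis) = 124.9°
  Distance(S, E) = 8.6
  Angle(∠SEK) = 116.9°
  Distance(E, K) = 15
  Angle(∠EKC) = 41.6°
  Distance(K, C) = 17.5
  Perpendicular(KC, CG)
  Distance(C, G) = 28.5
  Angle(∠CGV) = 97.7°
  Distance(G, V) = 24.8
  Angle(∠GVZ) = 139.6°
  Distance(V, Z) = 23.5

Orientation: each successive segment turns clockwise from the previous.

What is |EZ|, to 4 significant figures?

39.16

S is at the origin; SE runs at 124.9° with length 8.6, so E = (-4.920, 7.053). ∠SEK = 116.9° gives EK at 61.80° from the x-axis; with |EK| = 15.0, K = (2.168, 20.27). ∠EKC = 41.6° gives KC at -76.60° from the x-axis; with |KC| = 17.5, C = (6.223, 3.249). KC is perpendicular to CG, so CG runs at -166.6°; with |CG| = 28.5, G = (-21.50, -3.356). ∠CGV = 97.7° gives GV at 111.1° from the x-axis; with |GV| = 24.8, V = (-30.43, 19.78). ∠GVZ = 139.6° gives VZ at 70.70° from the x-axis; with |VZ| = 23.5, Z = (-22.66, 41.96). Then |EZ| = |Z − E| = 39.16.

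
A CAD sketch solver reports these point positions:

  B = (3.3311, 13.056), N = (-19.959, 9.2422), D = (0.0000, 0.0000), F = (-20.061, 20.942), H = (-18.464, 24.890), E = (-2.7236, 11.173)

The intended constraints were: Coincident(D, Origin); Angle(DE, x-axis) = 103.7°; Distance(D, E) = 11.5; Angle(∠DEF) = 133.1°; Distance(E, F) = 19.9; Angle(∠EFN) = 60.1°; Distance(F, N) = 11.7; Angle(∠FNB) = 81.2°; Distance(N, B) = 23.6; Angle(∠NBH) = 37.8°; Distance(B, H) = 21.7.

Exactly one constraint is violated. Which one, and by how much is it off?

Distance(B, H) = 21.7 — off by 3.10.

D = (0.00, 0.00) ✓; DE at 103.7° ✓; |DE| = 11.50 ✓; ∠DEF = 133.1° ✓; |EF| = 19.90 ✓; ∠EFN = 60.10° ✓; |FN| = 11.70 ✓; ∠FNB = 81.20° ✓; |NB| = 23.60 ✓; ∠NBH = 37.80° ✓; |BH| = 24.80 ✗.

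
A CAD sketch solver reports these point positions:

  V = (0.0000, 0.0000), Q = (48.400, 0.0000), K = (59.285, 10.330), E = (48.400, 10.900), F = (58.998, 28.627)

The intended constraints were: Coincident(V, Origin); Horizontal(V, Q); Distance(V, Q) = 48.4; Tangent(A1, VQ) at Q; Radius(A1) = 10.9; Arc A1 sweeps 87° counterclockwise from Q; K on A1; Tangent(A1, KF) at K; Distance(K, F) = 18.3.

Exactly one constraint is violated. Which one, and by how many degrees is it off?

Tangent(A1, KF) at K — off by 3.90°.

V = (0.00, 0.00) ✓; V.y = 0.00, Q.y = 0.00 ✓; |VQ| = 48.40 ✓; ∠(EQ, QV) = 90.00° ✓; |EQ| = 10.90 ✓; bearing(E→K) − bearing(E→Q) = 87.00° ✓; |EK| = 10.90 ✓; ∠(EK, KF) = 86.10° ✗; |KF| = 18.30 ✓.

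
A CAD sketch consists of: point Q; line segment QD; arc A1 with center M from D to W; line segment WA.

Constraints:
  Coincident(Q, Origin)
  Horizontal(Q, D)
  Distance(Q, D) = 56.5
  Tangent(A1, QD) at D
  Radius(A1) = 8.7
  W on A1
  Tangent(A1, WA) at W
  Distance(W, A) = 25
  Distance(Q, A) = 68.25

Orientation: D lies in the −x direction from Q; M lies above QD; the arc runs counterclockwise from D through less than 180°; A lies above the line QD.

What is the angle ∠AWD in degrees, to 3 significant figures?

123°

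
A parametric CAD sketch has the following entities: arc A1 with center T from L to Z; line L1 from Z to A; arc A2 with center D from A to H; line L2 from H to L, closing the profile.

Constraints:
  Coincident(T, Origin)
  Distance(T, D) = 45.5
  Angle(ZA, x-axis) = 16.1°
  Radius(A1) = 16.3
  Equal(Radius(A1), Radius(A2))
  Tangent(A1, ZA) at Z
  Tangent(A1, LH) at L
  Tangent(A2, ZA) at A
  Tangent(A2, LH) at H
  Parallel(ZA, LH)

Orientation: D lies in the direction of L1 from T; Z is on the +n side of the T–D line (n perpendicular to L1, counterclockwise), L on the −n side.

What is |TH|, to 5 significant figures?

48.332

The slot axis is L1's direction at 16.1°, so u = (cos 16.1°, sin 16.1°) = (0.96078, 0.27731) and n = (−sin 16.1°, cos 16.1°) = (-0.27731, 0.96078). T is at the origin and D lies 45.5 along u from T, so D = 45.5·u = (43.715, 12.618). Tangency of A1 to both parallel lines with radius 16.3 puts Z and L at T ± 16.3·n: Z = (-4.5202, 15.661), L = (4.5202, -15.661). Equal radii place A and H the same way about D: A = D + 16.3·n = (39.195, 28.279), H = D − 16.3·n = (48.236, -3.0429). Then |TH| = |H − T| = 48.332.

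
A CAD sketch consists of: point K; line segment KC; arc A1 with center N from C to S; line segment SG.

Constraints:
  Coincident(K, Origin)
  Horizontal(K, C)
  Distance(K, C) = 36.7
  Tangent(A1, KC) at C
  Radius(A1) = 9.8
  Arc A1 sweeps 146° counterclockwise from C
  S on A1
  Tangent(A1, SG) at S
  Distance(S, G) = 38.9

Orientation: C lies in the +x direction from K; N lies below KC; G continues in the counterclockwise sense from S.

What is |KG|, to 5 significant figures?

74.851

K is at the origin; KC is horizontal with |KC| = 36.7 and C on the +x side, so C = (36.700, 0.0000). Since A1 is tangent to KC there, NC ⟂ KC, so N = C + (0, -9.8) = (36.700, -9.8000). On A1, C sits at bearing 90° from N; a 146° counterclockwise sweep puts S at bearing 236°, so S = N + 9.8·(cos 236°, sin 236°) = (31.220, -17.925). Tangency of A1 to SG means the radius NS is perpendicular to SG, so SG runs along (−sin 236°, cos 236°); with |SG| = 38.9, G = (63.469, -39.677). Then |KG| = |G − K| = 74.851.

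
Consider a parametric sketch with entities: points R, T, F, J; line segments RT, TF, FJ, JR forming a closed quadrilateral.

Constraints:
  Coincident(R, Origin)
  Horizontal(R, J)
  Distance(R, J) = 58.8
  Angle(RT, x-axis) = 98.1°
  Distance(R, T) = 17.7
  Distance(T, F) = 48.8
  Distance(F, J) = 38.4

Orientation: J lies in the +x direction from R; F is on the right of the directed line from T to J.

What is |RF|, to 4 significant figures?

34.40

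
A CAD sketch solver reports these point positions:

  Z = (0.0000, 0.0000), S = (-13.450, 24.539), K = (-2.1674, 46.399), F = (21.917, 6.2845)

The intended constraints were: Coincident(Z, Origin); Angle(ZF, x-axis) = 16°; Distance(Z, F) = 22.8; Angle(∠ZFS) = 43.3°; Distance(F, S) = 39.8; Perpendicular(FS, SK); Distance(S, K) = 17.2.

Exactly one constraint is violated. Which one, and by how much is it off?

Distance(S, K) = 17.2 — off by 7.40.

Z = (0.00, 0.00) ✓; ZF at 16.00° ✓; |ZF| = 22.80 ✓; ∠ZFS = 43.30° ✓; |FS| = 39.80 ✓; ∠(FS, SK) = 90.00° ✓; |SK| = 24.60 ✗.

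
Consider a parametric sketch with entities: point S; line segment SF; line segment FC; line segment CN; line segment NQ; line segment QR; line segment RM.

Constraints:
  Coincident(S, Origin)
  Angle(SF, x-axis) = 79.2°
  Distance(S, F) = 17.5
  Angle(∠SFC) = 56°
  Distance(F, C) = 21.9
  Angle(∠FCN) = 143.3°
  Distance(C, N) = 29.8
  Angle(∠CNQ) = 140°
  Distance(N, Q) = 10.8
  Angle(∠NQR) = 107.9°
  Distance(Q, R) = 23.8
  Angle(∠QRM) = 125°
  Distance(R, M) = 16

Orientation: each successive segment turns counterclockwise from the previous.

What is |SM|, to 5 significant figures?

19.992

S is at the origin; SF runs at 79.2° with length 17.5, so F = (3.2792, 17.190). ∠SFC = 56.0° gives FC at -156.80° from the x-axis; with |FC| = 21.9, C = (-16.850, 8.5627). ∠FCN = 143.3° gives CN at -120.10° from the x-axis; with |CN| = 29.8, N = (-31.795, -17.219). ∠CNQ = 140.0° gives NQ at -80.100° from the x-axis; with |NQ| = 10.8, Q = (-29.938, -27.858). ∠NQR = 107.9° gives QR at -8.0000° from the x-axis; with |QR| = 23.8, R = (-6.3697, -31.170). ∠QRM = 125.0° gives RM at 47.000° from the x-axis; with |RM| = 16.0, M = (4.5423, -19.469). Then |SM| = |M − S| = 19.992.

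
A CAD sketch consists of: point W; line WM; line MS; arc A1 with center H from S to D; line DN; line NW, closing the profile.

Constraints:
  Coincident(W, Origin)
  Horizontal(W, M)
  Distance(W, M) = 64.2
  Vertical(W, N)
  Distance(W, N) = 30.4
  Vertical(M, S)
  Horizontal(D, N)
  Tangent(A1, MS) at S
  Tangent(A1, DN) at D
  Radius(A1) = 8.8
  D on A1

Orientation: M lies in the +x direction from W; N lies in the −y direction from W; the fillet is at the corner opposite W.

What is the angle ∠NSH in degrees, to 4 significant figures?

7.805°

The virtual corner opposite W is at (64.20, -30.40). Tangency of A1 to MS means the radius HS is perpendicular to MS and the tangent condition forces HD to be normal to DN, with radius 8.8, so the center H sits 8.8 in from both sides at H = (55.40, -21.60). That places the tangent points at S = (64.20, -21.60) on MS and D = (55.40, -30.40) on DN. Then cos ∠NSH = SN·SH / (|SN||SH|), giving 7.805°.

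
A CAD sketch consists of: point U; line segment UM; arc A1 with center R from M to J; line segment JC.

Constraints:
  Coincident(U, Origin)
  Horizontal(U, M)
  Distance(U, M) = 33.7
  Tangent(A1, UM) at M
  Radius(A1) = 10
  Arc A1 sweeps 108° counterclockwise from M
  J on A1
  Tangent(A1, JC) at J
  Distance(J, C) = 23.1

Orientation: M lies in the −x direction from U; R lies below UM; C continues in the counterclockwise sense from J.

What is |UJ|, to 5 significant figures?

45.150

The tangent condition forces RM to be normal to UM, so R = M + (0, -10) = (-33.700, -10.000). On A1, M sits at bearing 90° from R; a 108° counterclockwise sweep puts J at bearing 198°, so J = R + 10.0·(cos 198°, sin 198°) = (-43.211, -13.090). Then |UJ| = |J − U| = 45.150.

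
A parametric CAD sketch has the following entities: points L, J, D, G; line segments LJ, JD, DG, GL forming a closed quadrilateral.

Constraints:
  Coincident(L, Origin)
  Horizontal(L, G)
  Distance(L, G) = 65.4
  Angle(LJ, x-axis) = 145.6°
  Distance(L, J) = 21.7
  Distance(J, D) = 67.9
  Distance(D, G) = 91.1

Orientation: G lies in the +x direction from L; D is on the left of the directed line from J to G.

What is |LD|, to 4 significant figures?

74.35

L is at the origin; L and G share the same y with |LG| = 65.4 and G in +x, so G = (65.4, 0). LJ runs at 145.6° with |LJ| = 21.7, so J = (-17.90, 12.26). D is determined by |JD| = 67.9 and |DG| = 91.1 together: it lies at the intersection of circle(J, 67.9) and circle(G, 91.1). With |JG| = 84.20, the foot of the radical line on JG is 20.20 from J and the perpendicular offset is √(67.9² − 20.20²) = 64.83. Taking the left-of-JG solution: D = (11.52, 73.46).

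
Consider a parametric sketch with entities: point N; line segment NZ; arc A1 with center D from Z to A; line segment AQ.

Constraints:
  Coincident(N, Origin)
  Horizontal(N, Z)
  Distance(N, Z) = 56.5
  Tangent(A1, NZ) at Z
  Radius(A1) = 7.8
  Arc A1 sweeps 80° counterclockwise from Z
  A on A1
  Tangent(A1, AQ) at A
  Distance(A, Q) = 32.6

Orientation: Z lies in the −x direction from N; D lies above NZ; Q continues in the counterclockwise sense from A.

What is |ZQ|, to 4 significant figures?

40.79

N is at the origin; N and Z share the same y with |NZ| = 56.5 and Z on the −x side, so Z = (-56.50, 0.000). A1 meets NZ tangentially, so DZ is at right angles to NZ, so D = Z + (0, 7.8) = (-56.50, 7.800). On A1, Z sits at bearing -90° from D; an 80° counterclockwise sweep puts A at bearing -10°, so A = D + 7.8·(cos -10°, sin -10°) = (-48.82, 6.446). A1 meets AQ tangentially, so DA is at right angles to AQ, so AQ runs along (−sin -10°, cos -10°); with |AQ| = 32.6, Q = (-43.16, 38.55). Then |ZQ| = |Q − Z| = 40.79.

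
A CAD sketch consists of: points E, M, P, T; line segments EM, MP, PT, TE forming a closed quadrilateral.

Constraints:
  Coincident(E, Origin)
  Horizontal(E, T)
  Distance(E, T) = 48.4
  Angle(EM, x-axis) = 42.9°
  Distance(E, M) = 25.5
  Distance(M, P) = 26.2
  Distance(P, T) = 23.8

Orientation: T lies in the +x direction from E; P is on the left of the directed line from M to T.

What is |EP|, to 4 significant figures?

49.99

Checks: |MP| = 26.20 ✓; |PT| = 23.80 ✓.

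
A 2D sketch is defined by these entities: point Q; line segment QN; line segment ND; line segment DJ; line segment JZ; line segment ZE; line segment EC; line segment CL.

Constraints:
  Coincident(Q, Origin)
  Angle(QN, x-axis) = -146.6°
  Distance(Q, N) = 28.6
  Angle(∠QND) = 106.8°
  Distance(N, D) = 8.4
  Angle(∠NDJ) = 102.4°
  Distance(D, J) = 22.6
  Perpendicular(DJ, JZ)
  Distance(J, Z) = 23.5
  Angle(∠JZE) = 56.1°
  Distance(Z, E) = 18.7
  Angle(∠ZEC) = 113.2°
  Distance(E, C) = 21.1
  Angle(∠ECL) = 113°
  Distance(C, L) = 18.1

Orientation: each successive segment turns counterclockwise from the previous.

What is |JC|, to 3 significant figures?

13.9

Q is at the origin; QN runs at -146.6° with length 28.6, so N = (-23.9, -15.7). ∠QND = 106.8° gives ND at -73.4° from the x-axis; with |ND| = 8.4, D = (-21.5, -23.8). ∠NDJ = 102.4° gives DJ at 4.20° from the x-axis; with |DJ| = 22.6, J = (1.06, -22.1). DJ ⟂ JZ, so JZ runs at 94.2°; with |JZ| = 23.5, Z = (-0.659, 1.30). ∠JZE = 56.1° gives ZE at -142° from the x-axis; with |ZE| = 18.7, E = (-15.4, -10.2). ∠ZEC = 113.2° gives EC at -75.1° from the x-axis; with |EC| = 21.1, C = (-9.95, -30.6). Then |JC| = |C − J| = 13.9.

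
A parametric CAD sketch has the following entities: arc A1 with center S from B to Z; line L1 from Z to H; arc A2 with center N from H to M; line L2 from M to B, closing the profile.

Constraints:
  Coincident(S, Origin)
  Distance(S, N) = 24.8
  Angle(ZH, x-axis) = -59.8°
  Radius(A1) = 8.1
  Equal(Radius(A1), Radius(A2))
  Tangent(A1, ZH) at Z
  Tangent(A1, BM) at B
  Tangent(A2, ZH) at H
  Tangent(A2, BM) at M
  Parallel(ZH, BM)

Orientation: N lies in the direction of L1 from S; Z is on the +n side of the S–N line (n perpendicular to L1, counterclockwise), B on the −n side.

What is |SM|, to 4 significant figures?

26.09

Tangency of A1 to both parallel lines with radius 8.1 puts Z and B at S ± 8.1·n: Z = (7.001, 4.074), B = (-7.001, -4.074). Equal radii place H and M the same way about N: H = N + 8.1·n = (19.48, -17.36), M = N − 8.1·n = (5.474, -25.51). Then |SM| = |M − S| = 26.09.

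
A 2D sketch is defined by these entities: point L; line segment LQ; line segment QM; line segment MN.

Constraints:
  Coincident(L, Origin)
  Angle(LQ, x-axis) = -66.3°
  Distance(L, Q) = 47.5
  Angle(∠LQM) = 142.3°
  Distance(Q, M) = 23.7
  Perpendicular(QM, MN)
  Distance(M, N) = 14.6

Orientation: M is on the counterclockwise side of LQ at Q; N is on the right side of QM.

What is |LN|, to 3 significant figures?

75.2

L is at the origin; LQ runs at -66.3° with length 47.5, so Q = 47.5·(cos -66.3°, sin -66.3°) = (19.1, -43.5). ∠LQM = 142.3°, so QM runs at -66.3° + (180° − 142.3°) = -28.6° from the x-axis; with |QM| = 23.7, M = Q + 23.7·(cos -28.6°, sin -28.6°) = (39.9, -54.8). QM is perpendicular to MN; with |MN| = 14.6 on the right of QM, N = M + 14.6·(-0.479, -0.878) = (32.9, -67.7). Then |LN| = |N − L| = 75.2.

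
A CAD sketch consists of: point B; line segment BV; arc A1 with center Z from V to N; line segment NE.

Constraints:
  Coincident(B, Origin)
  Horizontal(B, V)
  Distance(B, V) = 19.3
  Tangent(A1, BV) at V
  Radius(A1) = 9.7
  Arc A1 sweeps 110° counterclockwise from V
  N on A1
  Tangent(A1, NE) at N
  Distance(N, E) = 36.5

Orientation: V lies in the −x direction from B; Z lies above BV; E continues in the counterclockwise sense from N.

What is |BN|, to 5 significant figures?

16.529

B is at the origin; BV is horizontal with |BV| = 19.3 and V on the −x side, so V = (-19.300, 0.0000). Since A1 is tangent to BV there, ZV ⟂ BV, so Z = V + (0, 9.7) = (-19.300, 9.7000). On A1, V sits at bearing -90° from Z; a 110° counterclockwise sweep puts N at bearing 20°, so N = Z + 9.7·(cos 20°, sin 20°) = (-10.185, 13.018). Then |BN| = |N − B| = 16.529.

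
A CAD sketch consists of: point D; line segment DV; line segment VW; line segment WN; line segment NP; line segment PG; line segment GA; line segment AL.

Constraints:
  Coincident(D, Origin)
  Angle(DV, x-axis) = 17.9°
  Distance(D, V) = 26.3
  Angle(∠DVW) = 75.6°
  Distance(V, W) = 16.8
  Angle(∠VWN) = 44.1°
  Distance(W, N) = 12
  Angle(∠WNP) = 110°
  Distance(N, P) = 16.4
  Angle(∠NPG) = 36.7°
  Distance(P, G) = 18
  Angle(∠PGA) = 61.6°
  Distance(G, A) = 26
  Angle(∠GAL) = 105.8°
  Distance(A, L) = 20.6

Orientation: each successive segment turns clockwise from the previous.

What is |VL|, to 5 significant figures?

27.973

D is at the origin; DV runs at 17.9° with length 26.3, so V = (25.027, 8.0835). ∠DVW = 75.6° gives VW at -86.500° from the x-axis; with |VW| = 16.8, W = (26.053, -8.6852). ∠VWN = 44.1° gives WN at 137.60° from the x-axis; with |WN| = 12.0, N = (17.191, -0.59356). ∠WNP = 110.0° gives NP at 67.600° from the x-axis; with |NP| = 16.4, P = (23.441, 14.569). ∠NPG = 36.7° gives PG at -75.700° from the x-axis; with |PG| = 18.0, G = (27.887, -2.8733). ∠PGA = 61.6° gives GA at 165.90° from the x-axis; with |GA| = 26.0, A = (2.6699, 3.4607). ∠GAL = 105.8° gives AL at 91.700° from the x-axis; with |AL| = 20.6, L = (2.0588, 24.052). Then |VL| = |L − V| = 27.973.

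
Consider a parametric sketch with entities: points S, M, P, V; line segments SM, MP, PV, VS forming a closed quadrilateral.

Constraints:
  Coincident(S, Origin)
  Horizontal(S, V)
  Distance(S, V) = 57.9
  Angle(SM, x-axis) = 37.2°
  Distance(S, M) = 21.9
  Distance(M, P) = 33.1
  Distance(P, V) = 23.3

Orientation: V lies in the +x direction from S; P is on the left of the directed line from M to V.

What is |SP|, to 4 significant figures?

54.00

Checks: |MP| = 33.10 ✓; |PV| = 23.30 ✓.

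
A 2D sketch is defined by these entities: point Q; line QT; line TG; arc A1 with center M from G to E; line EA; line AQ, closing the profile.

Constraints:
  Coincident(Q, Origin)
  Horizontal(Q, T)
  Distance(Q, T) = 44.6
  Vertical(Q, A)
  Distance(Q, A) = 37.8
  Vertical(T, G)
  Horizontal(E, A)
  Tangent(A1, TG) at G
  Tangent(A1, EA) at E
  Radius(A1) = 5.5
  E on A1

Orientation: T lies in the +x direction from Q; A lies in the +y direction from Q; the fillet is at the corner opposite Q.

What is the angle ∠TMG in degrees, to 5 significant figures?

80.336°

Q is at the origin; Q and T share the same y with |QT| = 44.6 and T on the +x side, so T = (44.600, 0.0000). QA is vertical with |QA| = 37.8 and A on the +y side, so A = (0.0000, 37.800). The virtual corner opposite Q is at (44.600, 37.800). The tangent condition forces MG to be normal to TG and tangency of A1 to EA means the radius ME is perpendicular to EA, with radius 5.5, so the center M sits 5.5 in from both sides at M = (39.100, 32.300). That places the tangent points at G = (44.600, 32.300) on TG and E = (39.100, 37.800) on EA. Then cos ∠TMG = MT·MG / (|MT||MG|), giving 80.336°.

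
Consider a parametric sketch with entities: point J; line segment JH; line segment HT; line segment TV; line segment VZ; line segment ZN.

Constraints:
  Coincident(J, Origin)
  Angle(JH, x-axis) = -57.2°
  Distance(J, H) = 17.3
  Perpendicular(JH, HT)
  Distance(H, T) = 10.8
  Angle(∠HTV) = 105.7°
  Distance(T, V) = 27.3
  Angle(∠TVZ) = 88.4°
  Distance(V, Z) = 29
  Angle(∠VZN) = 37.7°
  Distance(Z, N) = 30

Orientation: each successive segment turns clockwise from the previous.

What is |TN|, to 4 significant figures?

10.01

J is at the origin; JH runs at -57.2° with length 17.3, so H = (9.372, -14.54). JH ⟂ HT, so HT runs at -147.2°; with |HT| = 10.8, T = (0.2934, -20.39). ∠HTV = 105.7° gives TV at 138.5° from the x-axis; with |TV| = 27.3, V = (-20.15, -2.303). ∠TVZ = 88.4° gives VZ at 46.90° from the x-axis; with |VZ| = 29.0, Z = (-0.3381, 18.87). ∠VZN = 37.7° gives ZN at -95.40° from the x-axis; with |ZN| = 30.0, N = (-3.161, -10.99). Then |TN| = |N − T| = 10.01.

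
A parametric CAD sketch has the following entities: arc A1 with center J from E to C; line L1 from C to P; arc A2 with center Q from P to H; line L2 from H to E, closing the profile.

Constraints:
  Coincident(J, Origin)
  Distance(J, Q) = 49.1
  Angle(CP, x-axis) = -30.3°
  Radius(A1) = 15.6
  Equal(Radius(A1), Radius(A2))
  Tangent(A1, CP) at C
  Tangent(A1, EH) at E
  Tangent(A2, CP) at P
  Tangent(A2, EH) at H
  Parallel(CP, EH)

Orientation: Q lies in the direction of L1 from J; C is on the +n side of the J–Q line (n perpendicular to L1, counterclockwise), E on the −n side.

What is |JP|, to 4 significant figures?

51.52

Tangency of A1 to both parallel lines with radius 15.6 puts C and E at J ± 15.6·n: C = (7.871, 13.47), E = (-7.871, -13.47). Equal radii place P and H the same way about Q: P = Q + 15.6·n = (50.26, -11.30), H = Q − 15.6·n = (34.52, -38.24). Then |JP| = |P − J| = 51.52.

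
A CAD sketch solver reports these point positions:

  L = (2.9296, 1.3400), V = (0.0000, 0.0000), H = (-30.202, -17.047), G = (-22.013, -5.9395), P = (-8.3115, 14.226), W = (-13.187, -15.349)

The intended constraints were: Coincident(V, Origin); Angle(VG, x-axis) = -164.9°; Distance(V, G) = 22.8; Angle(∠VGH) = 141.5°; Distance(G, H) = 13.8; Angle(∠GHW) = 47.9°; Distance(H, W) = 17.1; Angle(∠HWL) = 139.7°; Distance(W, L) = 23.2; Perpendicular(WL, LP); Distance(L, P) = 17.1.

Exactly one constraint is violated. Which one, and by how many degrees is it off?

Perpendicular(WL, LP) — off by 4.90°.

V = (0.00, 0.00) ✓; VG at -164.9° ✓; |VG| = 22.80 ✓; ∠VGH = 141.5° ✓; |GH| = 13.80 ✓; ∠GHW = 47.90° ✓; |HW| = 17.10 ✓; ∠HWL = 139.7° ✓; |WL| = 23.20 ✓; ∠(WL, LP) = 85.10° ✗; |LP| = 17.10 ✓.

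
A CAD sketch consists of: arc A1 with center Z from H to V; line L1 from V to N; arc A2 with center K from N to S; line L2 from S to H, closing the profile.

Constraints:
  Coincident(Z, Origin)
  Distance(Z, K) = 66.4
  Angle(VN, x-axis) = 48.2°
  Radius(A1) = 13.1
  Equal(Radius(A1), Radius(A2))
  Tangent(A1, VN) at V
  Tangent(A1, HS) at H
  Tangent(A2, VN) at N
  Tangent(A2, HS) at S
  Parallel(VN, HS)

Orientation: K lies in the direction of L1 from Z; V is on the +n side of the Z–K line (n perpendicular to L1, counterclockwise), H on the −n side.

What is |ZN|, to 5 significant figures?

67.680

The slot axis is L1's direction at 48.2°, so u = (cos 48.2°, sin 48.2°) = (0.66653, 0.74548) and n = (−sin 48.2°, cos 48.2°) = (-0.74548, 0.66653). Z is at the origin and K lies 66.4 along u from Z, so K = 66.4·u = (44.258, 49.500). Tangency of A1 to both parallel lines with radius 13.1 puts V and H at Z ± 13.1·n: V = (-9.7657, 8.7316), H = (9.7657, -8.7316). Equal radii place N and S the same way about K: N = K + 13.1·n = (34.492, 58.231), S = K − 13.1·n = (54.023, 40.768). Then |ZN| = |N − Z| = 67.680.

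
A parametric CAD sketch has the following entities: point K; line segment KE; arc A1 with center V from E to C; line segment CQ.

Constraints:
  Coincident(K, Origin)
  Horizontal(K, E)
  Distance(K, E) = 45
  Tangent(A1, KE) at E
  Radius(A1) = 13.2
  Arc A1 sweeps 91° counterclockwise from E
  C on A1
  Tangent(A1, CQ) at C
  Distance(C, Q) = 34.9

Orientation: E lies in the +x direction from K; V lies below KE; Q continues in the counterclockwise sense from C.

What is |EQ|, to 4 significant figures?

49.94

K is at the origin; KE is horizontal with |KE| = 45.0 and E on the +x side, so E = (45.00, 0.000). The tangent condition forces VE to be normal to KE, so V = E + (0, -13.2) = (45.00, -13.20). On A1, E sits at bearing 90° from V; a 91° counterclockwise sweep puts C at bearing 181°, so C = V + 13.2·(cos 181°, sin 181°) = (31.80, -13.43). The tangent condition forces VC to be normal to CQ, so CQ runs along (−sin 181°, cos 181°); with |CQ| = 34.9, Q = (32.41, -48.33). Then |EQ| = |Q − E| = 49.94.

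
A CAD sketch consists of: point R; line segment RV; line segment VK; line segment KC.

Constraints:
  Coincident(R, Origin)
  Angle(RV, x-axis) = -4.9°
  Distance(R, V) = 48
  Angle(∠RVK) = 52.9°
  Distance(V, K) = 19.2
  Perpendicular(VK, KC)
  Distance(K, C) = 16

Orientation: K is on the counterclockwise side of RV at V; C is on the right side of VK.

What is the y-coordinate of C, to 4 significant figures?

20.67

∠RVK = 52.9°, so VK runs at -4.9° + (180° − 52.9°) = 122.2° from the x-axis; with |VK| = 19.2, K = V + 19.2·(cos 122.2°, sin 122.2°) = (37.59, 12.15). VK ⟂ KC; with |KC| = 16.0 on the right of VK, C = K + 16.0·(0.8462, 0.5329) = (51.13, 20.67). So C.y = 20.67.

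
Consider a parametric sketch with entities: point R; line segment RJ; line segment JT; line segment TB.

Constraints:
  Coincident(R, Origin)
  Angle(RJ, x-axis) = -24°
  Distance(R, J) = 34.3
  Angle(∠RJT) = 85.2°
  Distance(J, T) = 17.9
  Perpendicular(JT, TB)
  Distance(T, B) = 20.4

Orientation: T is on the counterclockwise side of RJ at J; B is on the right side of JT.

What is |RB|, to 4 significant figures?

56.61

∠RJT = 85.2°, so JT runs at -24.0° + (180° − 85.2°) = 70.80° from the x-axis; with |JT| = 17.9, T = J + 17.9·(cos 70.80°, sin 70.80°) = (37.22, 2.953). JT is perpendicular to TB; with |TB| = 20.4 on the right of JT, B = T + 20.4·(0.9444, -0.3289) = (56.49, -3.756). Then |RB| = |B − R| = 56.61.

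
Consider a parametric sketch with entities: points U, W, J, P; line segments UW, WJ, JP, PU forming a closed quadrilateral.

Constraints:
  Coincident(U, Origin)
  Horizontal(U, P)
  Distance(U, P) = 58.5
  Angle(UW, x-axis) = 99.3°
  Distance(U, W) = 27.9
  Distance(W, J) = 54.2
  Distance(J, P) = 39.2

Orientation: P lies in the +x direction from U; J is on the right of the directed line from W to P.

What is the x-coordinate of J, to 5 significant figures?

23.980

Checks: |WJ| = 54.20 ✓; |JP| = 39.20 ✓.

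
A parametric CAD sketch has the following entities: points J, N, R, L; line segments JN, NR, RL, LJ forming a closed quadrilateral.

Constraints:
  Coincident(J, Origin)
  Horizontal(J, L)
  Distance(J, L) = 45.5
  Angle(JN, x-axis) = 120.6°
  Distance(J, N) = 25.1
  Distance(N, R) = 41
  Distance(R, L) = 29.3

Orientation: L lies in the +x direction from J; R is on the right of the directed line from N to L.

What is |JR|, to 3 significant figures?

18.2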